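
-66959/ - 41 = 1633 + 6/41 = 1633.15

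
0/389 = 0 = 0.00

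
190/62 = 3 + 2/31=3.06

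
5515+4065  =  9580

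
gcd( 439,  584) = 1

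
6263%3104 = 55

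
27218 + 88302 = 115520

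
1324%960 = 364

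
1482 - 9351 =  - 7869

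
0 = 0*1102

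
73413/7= 10487 + 4/7 = 10487.57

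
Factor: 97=97^1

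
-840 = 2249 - 3089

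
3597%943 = 768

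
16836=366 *46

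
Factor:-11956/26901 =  - 4/9 = - 2^2*3^( - 2)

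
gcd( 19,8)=1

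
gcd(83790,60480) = 630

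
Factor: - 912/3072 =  - 2^( - 6 )*19^1  =  -19/64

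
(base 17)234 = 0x279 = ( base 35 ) i3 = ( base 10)633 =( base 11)526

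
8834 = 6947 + 1887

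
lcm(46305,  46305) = 46305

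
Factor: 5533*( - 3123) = - 3^2*11^1* 347^1 * 503^1 = - 17279559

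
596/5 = 596/5 = 119.20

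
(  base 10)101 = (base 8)145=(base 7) 203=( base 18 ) 5b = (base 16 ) 65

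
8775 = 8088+687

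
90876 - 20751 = 70125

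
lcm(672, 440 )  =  36960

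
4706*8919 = 41972814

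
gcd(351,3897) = 9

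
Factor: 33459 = 3^1*19^1*587^1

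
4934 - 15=4919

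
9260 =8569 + 691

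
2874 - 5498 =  - 2624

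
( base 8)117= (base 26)31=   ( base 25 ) 34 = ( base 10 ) 79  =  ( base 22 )3d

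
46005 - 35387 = 10618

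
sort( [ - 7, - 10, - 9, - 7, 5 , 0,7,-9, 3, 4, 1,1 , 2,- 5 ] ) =[ - 10, - 9,-9,-7,-7, - 5,0, 1,1, 2, 3,4,5,7 ] 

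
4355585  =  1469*2965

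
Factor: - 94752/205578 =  - 2^4 * 3^( - 5)*7^1 = -112/243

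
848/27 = 848/27 = 31.41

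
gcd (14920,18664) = 8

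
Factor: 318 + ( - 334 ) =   -  16  =  - 2^4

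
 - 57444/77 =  - 57444/77 = - 746.03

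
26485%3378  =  2839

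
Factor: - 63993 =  - 3^1* 83^1* 257^1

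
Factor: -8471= - 43^1 * 197^1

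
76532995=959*79805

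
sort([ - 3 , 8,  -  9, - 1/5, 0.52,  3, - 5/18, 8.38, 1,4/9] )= [ - 9, - 3, - 5/18, - 1/5, 4/9,  0.52, 1, 3, 8 , 8.38 ] 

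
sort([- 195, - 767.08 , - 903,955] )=[ - 903, - 767.08,  -  195,955 ]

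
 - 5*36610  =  -183050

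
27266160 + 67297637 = 94563797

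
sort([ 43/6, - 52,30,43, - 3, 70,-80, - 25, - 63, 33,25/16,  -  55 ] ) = [-80,-63, - 55,-52, - 25, - 3, 25/16, 43/6,30, 33, 43,70 ] 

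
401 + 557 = 958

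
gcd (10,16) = 2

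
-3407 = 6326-9733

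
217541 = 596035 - 378494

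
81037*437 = 35413169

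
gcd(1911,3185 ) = 637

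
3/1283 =3/1283 =0.00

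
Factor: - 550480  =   - 2^4*5^1 * 7^1*983^1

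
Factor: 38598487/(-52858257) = - 3^ ( - 1 )*89^ ( - 1 )*197971^( - 1 )*38598487^1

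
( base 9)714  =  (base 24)104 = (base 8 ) 1104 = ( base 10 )580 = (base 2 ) 1001000100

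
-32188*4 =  - 128752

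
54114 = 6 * 9019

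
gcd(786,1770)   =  6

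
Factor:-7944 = - 2^3* 3^1*331^1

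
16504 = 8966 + 7538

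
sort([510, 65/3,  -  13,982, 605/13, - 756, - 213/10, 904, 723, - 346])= [ - 756, - 346, - 213/10, - 13, 65/3, 605/13, 510, 723, 904,982]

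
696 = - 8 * ( - 87 )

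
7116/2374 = 2 + 1184/1187 = 3.00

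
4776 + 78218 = 82994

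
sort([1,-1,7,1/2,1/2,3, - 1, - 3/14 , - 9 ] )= [ - 9,-1, - 1, - 3/14 , 1/2 , 1/2,1 , 3,7] 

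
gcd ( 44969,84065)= 1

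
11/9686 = 11/9686 = 0.00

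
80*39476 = 3158080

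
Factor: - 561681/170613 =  - 89^ ( - 1 )*293^1 = - 293/89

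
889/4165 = 127/595=0.21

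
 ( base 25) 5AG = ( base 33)33p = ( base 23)69a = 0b110100111111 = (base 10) 3391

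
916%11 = 3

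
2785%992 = 801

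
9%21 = 9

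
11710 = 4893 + 6817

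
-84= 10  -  94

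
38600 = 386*100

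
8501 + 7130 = 15631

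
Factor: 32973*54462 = 2^1 * 3^2*29^2  *313^1*379^1=1795775526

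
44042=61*722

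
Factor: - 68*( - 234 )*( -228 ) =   -  2^5*3^3*13^1*17^1 * 19^1 = - 3627936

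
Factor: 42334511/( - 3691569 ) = - 3^( -1)*7^( - 1)*23^( - 1)*151^1 * 491^1*571^1*7643^( - 1) 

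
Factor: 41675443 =677^1 * 61559^1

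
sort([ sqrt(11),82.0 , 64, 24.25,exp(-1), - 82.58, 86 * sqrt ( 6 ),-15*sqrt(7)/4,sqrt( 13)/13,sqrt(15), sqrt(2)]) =[-82.58,  -  15 * sqrt( 7 )/4,sqrt(13 )/13,exp(-1 ),sqrt(2 ), sqrt(11), sqrt(15),24.25, 64, 82.0, 86*sqrt(6) ]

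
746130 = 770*969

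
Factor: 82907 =11^1*7537^1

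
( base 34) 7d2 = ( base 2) 10000101011000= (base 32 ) 8AO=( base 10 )8536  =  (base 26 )CG8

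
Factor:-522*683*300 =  - 106957800 = - 2^3*3^3*5^2 * 29^1*683^1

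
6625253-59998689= -53373436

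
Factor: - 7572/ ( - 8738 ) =3786/4369= 2^1*3^1*17^(-1 ) * 257^( - 1) * 631^1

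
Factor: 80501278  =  2^1*11^1 * 13^1*397^1* 709^1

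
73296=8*9162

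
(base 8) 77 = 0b111111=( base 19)36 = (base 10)63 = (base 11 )58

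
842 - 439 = 403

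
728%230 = 38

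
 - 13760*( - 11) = 151360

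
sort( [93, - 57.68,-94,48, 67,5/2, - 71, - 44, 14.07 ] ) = [ - 94, - 71, - 57.68, - 44,5/2,14.07,  48, 67,93 ] 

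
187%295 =187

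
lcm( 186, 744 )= 744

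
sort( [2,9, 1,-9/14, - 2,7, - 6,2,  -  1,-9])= [-9, - 6, - 2, - 1,- 9/14,1,2,2,7, 9]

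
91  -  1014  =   - 923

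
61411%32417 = 28994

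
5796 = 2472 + 3324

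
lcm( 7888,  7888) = 7888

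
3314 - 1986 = 1328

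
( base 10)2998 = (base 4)232312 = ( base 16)BB6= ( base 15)D4D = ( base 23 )5f8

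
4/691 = 4/691=   0.01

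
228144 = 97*2352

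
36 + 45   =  81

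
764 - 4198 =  -3434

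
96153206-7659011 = 88494195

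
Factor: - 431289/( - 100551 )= 3^1*11^( - 2)*173^1  =  519/121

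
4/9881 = 4/9881 = 0.00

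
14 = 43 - 29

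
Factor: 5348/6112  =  7/8 = 2^(- 3 )*7^1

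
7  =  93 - 86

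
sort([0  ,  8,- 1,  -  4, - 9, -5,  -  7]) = [ -9, - 7, - 5 , -4,  -  1,0,  8]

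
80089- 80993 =-904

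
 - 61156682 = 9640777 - 70797459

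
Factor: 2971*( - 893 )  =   - 19^1*47^1 * 2971^1 = - 2653103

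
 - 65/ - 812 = 65/812 = 0.08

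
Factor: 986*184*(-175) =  - 31749200  =  -2^4* 5^2*7^1 * 17^1 * 23^1*29^1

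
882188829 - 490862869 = 391325960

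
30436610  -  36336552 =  - 5899942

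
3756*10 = 37560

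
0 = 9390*0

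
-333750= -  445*750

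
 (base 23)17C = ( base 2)1010111110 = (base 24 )156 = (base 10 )702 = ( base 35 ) k2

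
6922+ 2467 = 9389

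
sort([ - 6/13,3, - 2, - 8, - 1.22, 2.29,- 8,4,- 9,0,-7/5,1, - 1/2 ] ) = [- 9, - 8, - 8, - 2,-7/5, - 1.22, - 1/2,- 6/13,0 , 1,  2.29,3,4]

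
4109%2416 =1693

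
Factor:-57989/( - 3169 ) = 103^1 *563^1*3169^( - 1 )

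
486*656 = 318816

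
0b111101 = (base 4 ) 331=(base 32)1t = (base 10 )61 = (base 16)3D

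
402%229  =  173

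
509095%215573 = 77949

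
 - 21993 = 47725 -69718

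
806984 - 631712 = 175272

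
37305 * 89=3320145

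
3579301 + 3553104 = 7132405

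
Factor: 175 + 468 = 643^1 = 643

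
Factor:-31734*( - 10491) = 2^1*3^3*13^1 *41^1 *43^1*269^1 = 332921394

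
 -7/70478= - 1 + 70471/70478  =  - 0.00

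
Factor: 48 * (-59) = - 2^4* 3^1 * 59^1 = -2832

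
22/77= 2/7  =  0.29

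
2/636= 1/318 = 0.00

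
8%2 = 0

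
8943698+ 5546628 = 14490326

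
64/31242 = 32/15621 = 0.00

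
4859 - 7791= - 2932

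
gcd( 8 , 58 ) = 2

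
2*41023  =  82046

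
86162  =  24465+61697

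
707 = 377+330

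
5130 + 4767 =9897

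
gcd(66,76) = 2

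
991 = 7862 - 6871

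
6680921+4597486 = 11278407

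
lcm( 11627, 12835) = 988295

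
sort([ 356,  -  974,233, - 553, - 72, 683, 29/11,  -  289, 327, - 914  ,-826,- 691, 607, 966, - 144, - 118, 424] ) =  [ - 974,- 914,-826,  -  691,-553, - 289,  -  144,  -  118, - 72 , 29/11, 233,327,356,424, 607 , 683, 966] 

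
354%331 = 23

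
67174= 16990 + 50184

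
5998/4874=2999/2437 = 1.23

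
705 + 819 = 1524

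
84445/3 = 84445/3 =28148.33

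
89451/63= 9939/7=1419.86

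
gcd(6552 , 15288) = 2184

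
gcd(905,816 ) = 1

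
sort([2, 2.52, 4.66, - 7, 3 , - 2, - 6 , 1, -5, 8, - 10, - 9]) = [ - 10, - 9 ,- 7,- 6, - 5,  -  2,1,  2 , 2.52, 3, 4.66, 8 ]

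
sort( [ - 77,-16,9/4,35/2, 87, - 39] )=[ - 77, - 39, - 16,9/4, 35/2, 87 ] 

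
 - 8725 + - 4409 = -13134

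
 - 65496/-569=65496/569=115.11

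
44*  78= 3432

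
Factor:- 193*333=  - 64269 = - 3^2*37^1*193^1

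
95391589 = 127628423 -32236834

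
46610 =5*9322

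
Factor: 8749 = 13^1*673^1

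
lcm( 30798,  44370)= 2617830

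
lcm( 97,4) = 388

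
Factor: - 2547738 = -2^1*3^2 * 59^1*2399^1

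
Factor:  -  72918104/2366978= -2^2*7^1*17^(  -  1)*43^( - 1)*719^1*1619^( - 1)*1811^1= - 36459052/1183489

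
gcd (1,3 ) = 1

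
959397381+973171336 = 1932568717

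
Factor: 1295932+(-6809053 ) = - 5513121= - 3^2 * 593^1*1033^1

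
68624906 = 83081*826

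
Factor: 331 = 331^1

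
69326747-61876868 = 7449879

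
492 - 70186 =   -  69694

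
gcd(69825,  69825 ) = 69825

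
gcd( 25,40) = 5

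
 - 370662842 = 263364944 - 634027786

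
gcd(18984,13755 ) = 21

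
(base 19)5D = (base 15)73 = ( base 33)39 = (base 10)108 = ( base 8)154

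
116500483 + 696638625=813139108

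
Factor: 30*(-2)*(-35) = 2100= 2^2*3^1*5^2 * 7^1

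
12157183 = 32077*379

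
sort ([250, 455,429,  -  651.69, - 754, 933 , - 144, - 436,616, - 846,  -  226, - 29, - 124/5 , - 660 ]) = [-846,- 754,-660, - 651.69, - 436, - 226,  -  144, - 29,  -  124/5,250, 429, 455, 616, 933 ] 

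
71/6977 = 71/6977 = 0.01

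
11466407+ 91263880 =102730287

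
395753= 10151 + 385602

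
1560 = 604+956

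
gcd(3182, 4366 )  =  74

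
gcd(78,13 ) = 13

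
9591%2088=1239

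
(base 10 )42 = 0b101010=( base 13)33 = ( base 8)52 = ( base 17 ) 28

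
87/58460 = 87/58460 = 0.00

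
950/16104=475/8052 = 0.06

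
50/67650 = 1/1353= 0.00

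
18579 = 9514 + 9065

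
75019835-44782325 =30237510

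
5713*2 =11426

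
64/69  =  64/69=0.93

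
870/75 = 58/5 = 11.60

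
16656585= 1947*8555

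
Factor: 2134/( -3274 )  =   - 11^1 *97^1*1637^( - 1) = - 1067/1637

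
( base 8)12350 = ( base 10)5352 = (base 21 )C2I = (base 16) 14e8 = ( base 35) 4CW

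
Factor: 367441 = 19^1*83^1*233^1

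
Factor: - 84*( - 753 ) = 2^2*3^2*7^1*251^1 = 63252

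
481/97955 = 37/7535 = 0.00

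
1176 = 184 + 992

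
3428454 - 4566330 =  - 1137876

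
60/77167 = 60/77167=0.00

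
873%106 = 25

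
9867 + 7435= 17302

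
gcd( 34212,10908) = 12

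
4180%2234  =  1946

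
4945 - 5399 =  -454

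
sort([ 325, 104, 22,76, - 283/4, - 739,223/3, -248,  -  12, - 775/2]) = [  -  739, - 775/2 , -248, - 283/4, - 12, 22, 223/3,76,104,325] 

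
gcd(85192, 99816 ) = 8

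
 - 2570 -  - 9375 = 6805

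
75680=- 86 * ( - 880) 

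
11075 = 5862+5213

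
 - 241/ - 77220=241/77220 =0.00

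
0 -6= - 6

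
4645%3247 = 1398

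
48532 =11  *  4412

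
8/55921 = 8/55921 = 0.00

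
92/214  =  46/107 = 0.43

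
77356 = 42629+34727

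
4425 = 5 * 885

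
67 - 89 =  - 22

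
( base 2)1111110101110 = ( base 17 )1b11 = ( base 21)i84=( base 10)8110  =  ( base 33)7EP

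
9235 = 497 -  -8738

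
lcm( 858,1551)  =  40326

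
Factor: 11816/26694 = 2^2*3^( - 2 )*7^1*211^1*1483^ ( - 1 ) =5908/13347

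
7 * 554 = 3878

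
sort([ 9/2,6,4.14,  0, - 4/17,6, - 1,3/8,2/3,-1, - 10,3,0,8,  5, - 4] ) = [- 10, - 4, - 1, - 1,-4/17,  0, 0,3/8, 2/3,3, 4.14,9/2 , 5,6,6,8] 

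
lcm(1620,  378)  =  11340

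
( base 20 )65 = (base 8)175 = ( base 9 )148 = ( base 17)76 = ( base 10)125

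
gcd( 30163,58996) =7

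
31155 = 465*67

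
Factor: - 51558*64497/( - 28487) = 3325336326/28487 = 2^1 * 3^2 * 13^1*61^( - 1 )*467^( - 1)*661^1 *21499^1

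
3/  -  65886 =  - 1 + 21961/21962 = -0.00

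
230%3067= 230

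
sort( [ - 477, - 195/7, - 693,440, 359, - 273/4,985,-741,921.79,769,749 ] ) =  [ - 741,-693, - 477, - 273/4, - 195/7,359, 440, 749 , 769,921.79,985]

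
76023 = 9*8447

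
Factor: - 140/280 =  - 1/2  =  - 2^( - 1 )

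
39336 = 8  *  4917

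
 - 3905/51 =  - 77+22/51  =  -76.57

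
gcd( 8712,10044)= 36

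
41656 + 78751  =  120407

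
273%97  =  79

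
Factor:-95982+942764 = 2^1  *  37^1*11443^1=846782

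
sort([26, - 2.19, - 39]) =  [ - 39, - 2.19 , 26]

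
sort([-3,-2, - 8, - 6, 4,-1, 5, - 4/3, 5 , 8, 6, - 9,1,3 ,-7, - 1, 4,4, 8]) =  [ - 9, - 8, - 7 , - 6,-3,-2, - 4/3 , - 1,-1,1, 3 , 4, 4, 4,5, 5, 6, 8, 8]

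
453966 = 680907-226941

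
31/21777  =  31/21777  =  0.00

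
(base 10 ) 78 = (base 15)53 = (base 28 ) 2m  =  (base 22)3c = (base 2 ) 1001110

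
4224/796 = 5 + 61/199 = 5.31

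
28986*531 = 15391566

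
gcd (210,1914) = 6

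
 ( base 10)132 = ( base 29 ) 4g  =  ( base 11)110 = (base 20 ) 6c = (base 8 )204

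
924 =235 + 689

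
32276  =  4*8069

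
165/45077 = 165/45077 = 0.00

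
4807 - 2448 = 2359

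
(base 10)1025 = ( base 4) 100001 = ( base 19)2fi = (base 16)401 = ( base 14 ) 533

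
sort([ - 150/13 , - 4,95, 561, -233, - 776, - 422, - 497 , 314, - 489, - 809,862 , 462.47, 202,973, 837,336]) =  [ - 809,-776, - 497,  -  489, - 422, - 233, - 150/13, - 4,95, 202, 314,336, 462.47,561,  837, 862, 973] 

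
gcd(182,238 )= 14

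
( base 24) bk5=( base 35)5jv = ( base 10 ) 6821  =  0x1AA5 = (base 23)ckd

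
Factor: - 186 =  - 2^1 *3^1*31^1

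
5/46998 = 5/46998= 0.00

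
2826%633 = 294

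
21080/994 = 21 + 103/497 = 21.21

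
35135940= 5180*6783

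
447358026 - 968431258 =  - 521073232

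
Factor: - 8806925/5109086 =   -  2^(-1) * 5^2* 37^1*9521^1*2554543^(-1)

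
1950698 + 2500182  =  4450880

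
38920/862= 45  +  65/431 = 45.15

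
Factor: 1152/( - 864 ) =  - 4/3 = - 2^2  *3^( - 1)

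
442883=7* 63269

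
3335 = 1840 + 1495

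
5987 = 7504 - 1517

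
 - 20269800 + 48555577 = 28285777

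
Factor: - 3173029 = -3173029^1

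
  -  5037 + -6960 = - 11997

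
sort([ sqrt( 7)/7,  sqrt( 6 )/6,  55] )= [sqrt( 7) /7, sqrt( 6) /6, 55]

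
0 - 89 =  - 89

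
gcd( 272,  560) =16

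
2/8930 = 1/4465 = 0.00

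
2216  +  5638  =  7854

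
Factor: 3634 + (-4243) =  - 609 = - 3^1* 7^1 * 29^1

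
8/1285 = 8/1285 =0.01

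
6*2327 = 13962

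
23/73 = 23/73 = 0.32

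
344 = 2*172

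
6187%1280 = 1067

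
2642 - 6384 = - 3742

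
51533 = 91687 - 40154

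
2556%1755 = 801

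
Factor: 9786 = 2^1*3^1 * 7^1*233^1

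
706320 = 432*1635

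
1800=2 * 900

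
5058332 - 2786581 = 2271751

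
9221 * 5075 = 46796575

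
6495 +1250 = 7745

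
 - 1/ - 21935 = 1/21935 = 0.00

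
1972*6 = 11832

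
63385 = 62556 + 829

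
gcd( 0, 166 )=166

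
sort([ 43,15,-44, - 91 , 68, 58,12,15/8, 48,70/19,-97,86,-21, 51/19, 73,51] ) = [ - 97,-91, - 44,-21, 15/8,51/19, 70/19,12,15,43,  48,51,58,68,73, 86] 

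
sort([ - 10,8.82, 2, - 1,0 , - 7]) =[ - 10  ,-7,-1,0, 2,8.82]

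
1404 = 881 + 523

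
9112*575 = 5239400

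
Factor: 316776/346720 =2^( - 2)*3^1 * 5^ ( - 1 )* 11^(-1)*67^1 = 201/220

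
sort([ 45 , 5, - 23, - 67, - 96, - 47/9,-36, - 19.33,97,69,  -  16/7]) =[ - 96,-67, - 36,  -  23, - 19.33, - 47/9, - 16/7 , 5,45,69, 97]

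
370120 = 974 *380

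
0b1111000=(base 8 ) 170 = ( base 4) 1320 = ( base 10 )120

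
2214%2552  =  2214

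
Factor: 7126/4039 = 1018/577 =2^1*509^1*577^ ( - 1)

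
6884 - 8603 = -1719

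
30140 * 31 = 934340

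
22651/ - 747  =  -31 + 506/747 = -30.32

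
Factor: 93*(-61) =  - 5673 = -3^1*31^1 * 61^1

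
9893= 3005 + 6888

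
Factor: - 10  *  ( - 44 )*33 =2^3*3^1*5^1*11^2 = 14520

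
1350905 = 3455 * 391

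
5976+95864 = 101840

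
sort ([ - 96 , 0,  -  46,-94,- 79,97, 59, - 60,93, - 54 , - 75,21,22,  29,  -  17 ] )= [- 96,  -  94 , - 79,  -  75 ,  -  60,  -  54, - 46, - 17, 0,21,22,  29, 59, 93,  97]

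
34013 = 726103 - 692090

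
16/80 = 1/5 = 0.20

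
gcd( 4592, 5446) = 14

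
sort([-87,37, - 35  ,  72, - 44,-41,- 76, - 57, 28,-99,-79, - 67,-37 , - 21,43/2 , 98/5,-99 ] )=[-99, - 99, - 87,-79, - 76,-67, - 57,-44, - 41, - 37,-35 ,-21,98/5, 43/2, 28 , 37,  72]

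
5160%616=232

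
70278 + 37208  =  107486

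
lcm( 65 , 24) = 1560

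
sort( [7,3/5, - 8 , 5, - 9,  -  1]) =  [ - 9 , - 8, - 1,3/5,5,7]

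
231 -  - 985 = 1216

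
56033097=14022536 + 42010561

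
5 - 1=4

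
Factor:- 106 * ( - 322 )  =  2^2*7^1*23^1 * 53^1 = 34132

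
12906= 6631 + 6275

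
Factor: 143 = 11^1*13^1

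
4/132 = 1/33=0.03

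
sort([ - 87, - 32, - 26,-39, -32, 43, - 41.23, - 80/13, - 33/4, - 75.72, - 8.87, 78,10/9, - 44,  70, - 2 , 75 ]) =[ - 87, - 75.72, - 44, -41.23 , - 39, - 32, - 32, - 26, - 8.87, - 33/4, - 80/13,-2,10/9, 43, 70, 75 , 78]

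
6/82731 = 2/27577 = 0.00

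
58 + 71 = 129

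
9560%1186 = 72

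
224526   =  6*37421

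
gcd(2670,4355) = 5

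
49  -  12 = 37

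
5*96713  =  483565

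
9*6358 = 57222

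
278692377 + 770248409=1048940786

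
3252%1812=1440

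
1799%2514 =1799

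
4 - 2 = 2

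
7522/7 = 1074 + 4/7 = 1074.57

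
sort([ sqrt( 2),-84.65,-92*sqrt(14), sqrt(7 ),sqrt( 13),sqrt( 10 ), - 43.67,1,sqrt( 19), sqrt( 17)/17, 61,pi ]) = [ - 92* sqrt( 14 ), -84.65, - 43.67, sqrt( 17)/17, 1, sqrt (2), sqrt( 7 ), pi, sqrt( 10),sqrt( 13),sqrt( 19 ), 61]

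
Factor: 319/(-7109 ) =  - 11^1*29^1*7109^( - 1)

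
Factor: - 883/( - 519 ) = 3^( - 1)*173^( - 1 )*883^1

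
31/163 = 31/163  =  0.19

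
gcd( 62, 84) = 2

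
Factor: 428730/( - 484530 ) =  - 461/521 = - 461^1*521^( - 1) 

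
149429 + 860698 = 1010127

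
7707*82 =631974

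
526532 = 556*947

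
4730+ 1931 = 6661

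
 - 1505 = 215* (- 7 )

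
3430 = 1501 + 1929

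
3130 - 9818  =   - 6688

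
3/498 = 1/166 = 0.01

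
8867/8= 8867/8=1108.38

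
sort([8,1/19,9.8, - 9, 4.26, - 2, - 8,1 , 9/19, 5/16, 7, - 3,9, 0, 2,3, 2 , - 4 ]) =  [  -  9, - 8, - 4, - 3,  -  2,  0,1/19,5/16,9/19, 1, 2, 2 , 3,4.26,7, 8,9, 9.8] 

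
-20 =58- 78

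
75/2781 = 25/927 = 0.03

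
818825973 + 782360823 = 1601186796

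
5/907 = 5/907   =  0.01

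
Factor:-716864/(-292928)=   487/199 = 199^( -1 ) *487^1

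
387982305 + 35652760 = 423635065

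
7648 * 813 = 6217824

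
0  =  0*( - 9133 )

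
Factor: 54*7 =2^1*3^3 *7^1= 378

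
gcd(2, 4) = 2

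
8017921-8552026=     -  534105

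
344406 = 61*5646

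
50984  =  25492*2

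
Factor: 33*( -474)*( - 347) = 5427774 = 2^1*3^2*11^1*79^1*347^1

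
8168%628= 4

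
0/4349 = 0 = 0.00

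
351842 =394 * 893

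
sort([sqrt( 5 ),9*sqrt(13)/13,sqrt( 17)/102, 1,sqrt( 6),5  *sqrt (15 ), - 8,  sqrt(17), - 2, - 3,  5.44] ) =[ - 8, - 3, - 2,sqrt(17 ) /102,1, sqrt( 5) , sqrt( 6 ),9*sqrt(13 )/13,sqrt(17),  5.44,  5*sqrt( 15) ] 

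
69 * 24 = 1656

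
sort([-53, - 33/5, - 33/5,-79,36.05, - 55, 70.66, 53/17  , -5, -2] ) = [ - 79, - 55, -53 , - 33/5, - 33/5, - 5, - 2, 53/17,36.05, 70.66] 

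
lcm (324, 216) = 648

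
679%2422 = 679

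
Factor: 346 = 2^1*173^1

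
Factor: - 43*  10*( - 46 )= 2^2*5^1 * 23^1*43^1  =  19780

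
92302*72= 6645744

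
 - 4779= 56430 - 61209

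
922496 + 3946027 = 4868523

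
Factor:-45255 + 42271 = -2984= -2^3*373^1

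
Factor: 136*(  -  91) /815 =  -2^3*5^(  -  1)*7^1 * 13^1*17^1*163^( - 1 )  =  - 12376/815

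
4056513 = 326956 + 3729557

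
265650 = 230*1155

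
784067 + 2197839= 2981906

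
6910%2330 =2250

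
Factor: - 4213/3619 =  -7^( - 1)* 47^( - 1)*383^1  =  - 383/329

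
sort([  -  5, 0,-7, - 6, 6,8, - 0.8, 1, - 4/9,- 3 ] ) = [ - 7, - 6, - 5, -3,-0.8 , - 4/9, 0,1, 6,  8 ] 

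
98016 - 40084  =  57932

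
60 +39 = 99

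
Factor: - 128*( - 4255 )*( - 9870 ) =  - 2^8*3^1*5^2*7^1*23^1*37^1*47^1 = - 5375596800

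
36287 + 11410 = 47697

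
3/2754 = 1/918=0.00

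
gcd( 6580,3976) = 28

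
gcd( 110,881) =1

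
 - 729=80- 809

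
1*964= 964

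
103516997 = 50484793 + 53032204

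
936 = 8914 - 7978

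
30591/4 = 30591/4 = 7647.75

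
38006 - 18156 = 19850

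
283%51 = 28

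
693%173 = 1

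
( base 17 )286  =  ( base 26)11I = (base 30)O0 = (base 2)1011010000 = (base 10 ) 720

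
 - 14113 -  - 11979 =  - 2134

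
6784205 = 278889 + 6505316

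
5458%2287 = 884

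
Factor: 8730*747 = 6521310 = 2^1 * 3^4*5^1*83^1*97^1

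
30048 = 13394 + 16654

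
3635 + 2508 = 6143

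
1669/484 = 3 + 217/484 = 3.45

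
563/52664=563/52664 = 0.01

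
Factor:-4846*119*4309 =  - 2^1*7^1*17^1*31^1*139^1*2423^1= - 2484888266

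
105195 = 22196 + 82999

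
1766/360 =883/180  =  4.91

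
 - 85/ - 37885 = 17/7577 = 0.00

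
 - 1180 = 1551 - 2731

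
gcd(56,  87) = 1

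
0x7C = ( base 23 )59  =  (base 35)3j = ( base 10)124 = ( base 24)54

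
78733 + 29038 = 107771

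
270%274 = 270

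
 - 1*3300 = - 3300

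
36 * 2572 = 92592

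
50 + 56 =106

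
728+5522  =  6250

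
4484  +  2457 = 6941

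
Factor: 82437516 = 2^2* 3^2*7^1*327133^1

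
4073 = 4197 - 124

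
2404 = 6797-4393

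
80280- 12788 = 67492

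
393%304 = 89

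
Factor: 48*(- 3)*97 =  - 2^4* 3^2 *97^1  =  -13968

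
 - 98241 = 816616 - 914857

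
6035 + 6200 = 12235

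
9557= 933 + 8624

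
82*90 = 7380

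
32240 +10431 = 42671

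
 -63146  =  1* ( - 63146 ) 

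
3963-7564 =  - 3601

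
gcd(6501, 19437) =33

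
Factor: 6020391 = 3^1*13^1*154369^1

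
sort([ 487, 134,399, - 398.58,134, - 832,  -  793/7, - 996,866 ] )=[ - 996,  -  832, - 398.58, - 793/7,134,134, 399,487, 866 ] 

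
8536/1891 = 8536/1891  =  4.51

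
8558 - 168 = 8390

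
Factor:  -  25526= - 2^1*12763^1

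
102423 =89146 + 13277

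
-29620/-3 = 9873 + 1/3 = 9873.33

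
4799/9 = 4799/9 = 533.22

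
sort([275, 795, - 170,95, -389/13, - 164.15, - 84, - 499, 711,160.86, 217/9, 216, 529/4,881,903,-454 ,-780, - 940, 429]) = [ - 940, - 780,  -  499, - 454, - 170, - 164.15 , - 84 , - 389/13, 217/9 , 95, 529/4, 160.86, 216, 275 , 429,711, 795,  881,903 ]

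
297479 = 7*42497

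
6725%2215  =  80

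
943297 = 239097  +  704200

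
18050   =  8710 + 9340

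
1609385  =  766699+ 842686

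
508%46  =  2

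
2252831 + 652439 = 2905270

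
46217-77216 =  - 30999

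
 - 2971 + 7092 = 4121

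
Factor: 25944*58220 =1510459680 = 2^5*3^1*5^1 * 23^1*41^1*47^1 * 71^1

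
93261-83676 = 9585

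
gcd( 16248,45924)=12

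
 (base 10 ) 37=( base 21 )1G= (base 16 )25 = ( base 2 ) 100101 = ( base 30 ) 17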